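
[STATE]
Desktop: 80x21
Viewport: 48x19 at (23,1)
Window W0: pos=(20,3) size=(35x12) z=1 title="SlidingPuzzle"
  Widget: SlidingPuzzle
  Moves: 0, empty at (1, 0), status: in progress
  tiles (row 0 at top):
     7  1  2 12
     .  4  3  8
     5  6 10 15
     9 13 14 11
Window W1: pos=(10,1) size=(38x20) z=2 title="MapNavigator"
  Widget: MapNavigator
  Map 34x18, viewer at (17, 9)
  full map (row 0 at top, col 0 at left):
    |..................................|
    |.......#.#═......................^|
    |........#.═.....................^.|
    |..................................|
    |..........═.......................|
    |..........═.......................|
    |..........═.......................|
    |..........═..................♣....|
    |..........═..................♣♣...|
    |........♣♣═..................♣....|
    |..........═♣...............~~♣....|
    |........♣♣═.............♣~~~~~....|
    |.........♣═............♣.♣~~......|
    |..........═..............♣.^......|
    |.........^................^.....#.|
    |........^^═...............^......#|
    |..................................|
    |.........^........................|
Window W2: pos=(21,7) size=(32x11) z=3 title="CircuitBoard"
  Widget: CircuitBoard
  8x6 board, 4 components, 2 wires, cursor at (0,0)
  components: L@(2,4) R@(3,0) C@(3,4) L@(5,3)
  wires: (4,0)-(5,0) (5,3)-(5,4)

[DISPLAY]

━━━━━━━━━━━━━━━━━━━━━━━━┓                       
r                       ┃                       
────────────────────────┨━━━━━━┓                
......................^ ┃      ┃                
.....................^. ┃──────┨                
....................... ┃      ┃                
━━━━━━━━━━━━━━━━━━━━━━━━━━━━━┓ ┃                
CircuitBoard                 ┃ ┃                
─────────────────────────────┨ ┃                
  0 1 2 3 4 5 6 7            ┃ ┃                
  [.]                        ┃ ┃                
                             ┃ ┃                
                             ┃ ┃                
                             ┃━┛                
                   L         ┃                  
                             ┃                  
━━━━━━━━━━━━━━━━━━━━━━━━━━━━━┛                  
...............^......# ┃                       
....................... ┃                       


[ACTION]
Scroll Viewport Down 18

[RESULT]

r                       ┃                       
────────────────────────┨━━━━━━┓                
......................^ ┃      ┃                
.....................^. ┃──────┨                
....................... ┃      ┃                
━━━━━━━━━━━━━━━━━━━━━━━━━━━━━┓ ┃                
CircuitBoard                 ┃ ┃                
─────────────────────────────┨ ┃                
  0 1 2 3 4 5 6 7            ┃ ┃                
  [.]                        ┃ ┃                
                             ┃ ┃                
                             ┃ ┃                
                             ┃━┛                
                   L         ┃                  
                             ┃                  
━━━━━━━━━━━━━━━━━━━━━━━━━━━━━┛                  
...............^......# ┃                       
....................... ┃                       
━━━━━━━━━━━━━━━━━━━━━━━━┛                       


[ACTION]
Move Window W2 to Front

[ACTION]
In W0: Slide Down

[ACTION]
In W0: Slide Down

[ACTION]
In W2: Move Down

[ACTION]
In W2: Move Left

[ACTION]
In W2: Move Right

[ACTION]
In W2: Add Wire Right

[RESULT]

r                       ┃                       
────────────────────────┨━━━━━━┓                
......................^ ┃      ┃                
.....................^. ┃──────┨                
....................... ┃      ┃                
━━━━━━━━━━━━━━━━━━━━━━━━━━━━━┓ ┃                
CircuitBoard                 ┃ ┃                
─────────────────────────────┨ ┃                
  0 1 2 3 4 5 6 7            ┃ ┃                
                             ┃ ┃                
                             ┃ ┃                
      [.]─ ·                 ┃ ┃                
                             ┃━┛                
                   L         ┃                  
                             ┃                  
━━━━━━━━━━━━━━━━━━━━━━━━━━━━━┛                  
...............^......# ┃                       
....................... ┃                       
━━━━━━━━━━━━━━━━━━━━━━━━┛                       


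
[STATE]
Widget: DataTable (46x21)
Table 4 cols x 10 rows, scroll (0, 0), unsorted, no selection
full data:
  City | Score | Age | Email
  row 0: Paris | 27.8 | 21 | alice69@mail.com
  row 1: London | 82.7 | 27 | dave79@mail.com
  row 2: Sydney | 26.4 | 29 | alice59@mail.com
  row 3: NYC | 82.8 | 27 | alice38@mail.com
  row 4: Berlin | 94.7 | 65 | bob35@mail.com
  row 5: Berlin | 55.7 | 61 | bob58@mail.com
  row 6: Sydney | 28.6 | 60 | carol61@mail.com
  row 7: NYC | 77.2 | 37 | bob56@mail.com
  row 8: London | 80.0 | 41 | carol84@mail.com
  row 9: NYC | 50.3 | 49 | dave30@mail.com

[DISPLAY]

City  │Score│Age│Email                        
──────┼─────┼───┼────────────────             
Paris │27.8 │21 │alice69@mail.com             
London│82.7 │27 │dave79@mail.com              
Sydney│26.4 │29 │alice59@mail.com             
NYC   │82.8 │27 │alice38@mail.com             
Berlin│94.7 │65 │bob35@mail.com               
Berlin│55.7 │61 │bob58@mail.com               
Sydney│28.6 │60 │carol61@mail.com             
NYC   │77.2 │37 │bob56@mail.com               
London│80.0 │41 │carol84@mail.com             
NYC   │50.3 │49 │dave30@mail.com              
                                              
                                              
                                              
                                              
                                              
                                              
                                              
                                              
                                              


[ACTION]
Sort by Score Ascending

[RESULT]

City  │Scor▲│Age│Email                        
──────┼─────┼───┼────────────────             
Sydney│26.4 │29 │alice59@mail.com             
Paris │27.8 │21 │alice69@mail.com             
Sydney│28.6 │60 │carol61@mail.com             
NYC   │50.3 │49 │dave30@mail.com              
Berlin│55.7 │61 │bob58@mail.com               
NYC   │77.2 │37 │bob56@mail.com               
London│80.0 │41 │carol84@mail.com             
London│82.7 │27 │dave79@mail.com              
NYC   │82.8 │27 │alice38@mail.com             
Berlin│94.7 │65 │bob35@mail.com               
                                              
                                              
                                              
                                              
                                              
                                              
                                              
                                              
                                              


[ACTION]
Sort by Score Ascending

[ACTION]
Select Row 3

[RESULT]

City  │Scor▲│Age│Email                        
──────┼─────┼───┼────────────────             
Sydney│26.4 │29 │alice59@mail.com             
Paris │27.8 │21 │alice69@mail.com             
Sydney│28.6 │60 │carol61@mail.com             
>YC   │50.3 │49 │dave30@mail.com              
Berlin│55.7 │61 │bob58@mail.com               
NYC   │77.2 │37 │bob56@mail.com               
London│80.0 │41 │carol84@mail.com             
London│82.7 │27 │dave79@mail.com              
NYC   │82.8 │27 │alice38@mail.com             
Berlin│94.7 │65 │bob35@mail.com               
                                              
                                              
                                              
                                              
                                              
                                              
                                              
                                              
                                              


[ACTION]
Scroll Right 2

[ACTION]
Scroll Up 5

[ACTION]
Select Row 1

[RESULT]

City  │Scor▲│Age│Email                        
──────┼─────┼───┼────────────────             
Sydney│26.4 │29 │alice59@mail.com             
>aris │27.8 │21 │alice69@mail.com             
Sydney│28.6 │60 │carol61@mail.com             
NYC   │50.3 │49 │dave30@mail.com              
Berlin│55.7 │61 │bob58@mail.com               
NYC   │77.2 │37 │bob56@mail.com               
London│80.0 │41 │carol84@mail.com             
London│82.7 │27 │dave79@mail.com              
NYC   │82.8 │27 │alice38@mail.com             
Berlin│94.7 │65 │bob35@mail.com               
                                              
                                              
                                              
                                              
                                              
                                              
                                              
                                              
                                              


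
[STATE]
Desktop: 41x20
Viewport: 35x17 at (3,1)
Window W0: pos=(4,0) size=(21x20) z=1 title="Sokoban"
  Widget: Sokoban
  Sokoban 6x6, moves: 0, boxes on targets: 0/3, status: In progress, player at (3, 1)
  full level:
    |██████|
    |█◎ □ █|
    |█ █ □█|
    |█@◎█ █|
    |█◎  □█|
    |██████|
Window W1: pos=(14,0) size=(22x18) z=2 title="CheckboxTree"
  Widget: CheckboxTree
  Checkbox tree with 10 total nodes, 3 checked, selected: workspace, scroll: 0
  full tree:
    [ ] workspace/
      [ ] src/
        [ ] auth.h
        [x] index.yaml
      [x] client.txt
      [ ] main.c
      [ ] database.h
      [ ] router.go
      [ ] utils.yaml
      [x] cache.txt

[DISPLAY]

 ┃ Sokoban ┃ CheckboxTree       ┃  
 ┠─────────┠────────────────────┨  
 ┃██████   ┃>[-] workspace/     ┃  
 ┃█◎ □ █   ┃   [-] src/         ┃  
 ┃█ █ □█   ┃     [ ] auth.h     ┃  
 ┃█@◎█ █   ┃     [x] index.yaml ┃  
 ┃█◎  □█   ┃   [x] client.txt   ┃  
 ┃██████   ┃   [ ] main.c       ┃  
 ┃Moves: 0 ┃   [ ] database.h   ┃  
 ┃         ┃   [ ] router.go    ┃  
 ┃         ┃   [ ] utils.yaml   ┃  
 ┃         ┃   [x] cache.txt    ┃  
 ┃         ┃                    ┃  
 ┃         ┃                    ┃  
 ┃         ┃                    ┃  
 ┃         ┃                    ┃  
 ┃         ┗━━━━━━━━━━━━━━━━━━━━┛  


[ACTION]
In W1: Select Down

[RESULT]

 ┃ Sokoban ┃ CheckboxTree       ┃  
 ┠─────────┠────────────────────┨  
 ┃██████   ┃ [-] workspace/     ┃  
 ┃█◎ □ █   ┃>  [-] src/         ┃  
 ┃█ █ □█   ┃     [ ] auth.h     ┃  
 ┃█@◎█ █   ┃     [x] index.yaml ┃  
 ┃█◎  □█   ┃   [x] client.txt   ┃  
 ┃██████   ┃   [ ] main.c       ┃  
 ┃Moves: 0 ┃   [ ] database.h   ┃  
 ┃         ┃   [ ] router.go    ┃  
 ┃         ┃   [ ] utils.yaml   ┃  
 ┃         ┃   [x] cache.txt    ┃  
 ┃         ┃                    ┃  
 ┃         ┃                    ┃  
 ┃         ┃                    ┃  
 ┃         ┃                    ┃  
 ┃         ┗━━━━━━━━━━━━━━━━━━━━┛  


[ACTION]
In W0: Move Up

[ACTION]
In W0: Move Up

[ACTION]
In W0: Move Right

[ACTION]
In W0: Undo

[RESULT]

 ┃ Sokoban ┃ CheckboxTree       ┃  
 ┠─────────┠────────────────────┨  
 ┃██████   ┃ [-] workspace/     ┃  
 ┃█+ □ █   ┃>  [-] src/         ┃  
 ┃█ █ □█   ┃     [ ] auth.h     ┃  
 ┃█ ◎█ █   ┃     [x] index.yaml ┃  
 ┃█◎  □█   ┃   [x] client.txt   ┃  
 ┃██████   ┃   [ ] main.c       ┃  
 ┃Moves: 2 ┃   [ ] database.h   ┃  
 ┃         ┃   [ ] router.go    ┃  
 ┃         ┃   [ ] utils.yaml   ┃  
 ┃         ┃   [x] cache.txt    ┃  
 ┃         ┃                    ┃  
 ┃         ┃                    ┃  
 ┃         ┃                    ┃  
 ┃         ┃                    ┃  
 ┃         ┗━━━━━━━━━━━━━━━━━━━━┛  


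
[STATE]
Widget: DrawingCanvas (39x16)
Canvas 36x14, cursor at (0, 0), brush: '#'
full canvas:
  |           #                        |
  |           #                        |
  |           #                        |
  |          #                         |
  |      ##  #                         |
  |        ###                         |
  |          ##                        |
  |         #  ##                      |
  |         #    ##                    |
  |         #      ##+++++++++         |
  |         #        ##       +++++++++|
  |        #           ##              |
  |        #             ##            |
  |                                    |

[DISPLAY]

+          #                           
           #                           
           #                           
          #                            
      ##  #                            
        ###                            
          ##                           
         #  ##                         
         #    ##                       
         #      ##+++++++++            
         #        ##       +++++++++   
        #           ##                 
        #             ##               
                                       
                                       
                                       


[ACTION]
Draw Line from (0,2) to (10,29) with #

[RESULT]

+ ##       #                           
    ###    #                           
       ##  #                           
         ###                           
      ##  # ###                        
        ###    ##                      
          ##     ###                   
         #  ##      ###                
         #    ##       ##              
         #      ##+++++++###           
         #        ##       +##++++++   
        #           ##                 
        #             ##               
                                       
                                       
                                       


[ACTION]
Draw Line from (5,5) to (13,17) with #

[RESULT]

+ ##       #                           
    ###    #                           
       ##  #                           
         ###                           
      ##  # ###                        
     #  ###    ##                      
      ##  ##     ###                   
        ##  ##      ###                
         ##   ##       ##              
         # #    ##+++++++###           
         #  ##    ##       +##++++++   
        #     #     ##                 
        #      ##     ##               
                 #                     
                                       
                                       


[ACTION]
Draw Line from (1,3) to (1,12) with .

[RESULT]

+ ##       #                           
   ..........                          
       ##  #                           
         ###                           
      ##  # ###                        
     #  ###    ##                      
      ##  ##     ###                   
        ##  ##      ###                
         ##   ##       ##              
         # #    ##+++++++###           
         #  ##    ##       +##++++++   
        #     #     ##                 
        #      ##     ##               
                 #                     
                                       
                                       


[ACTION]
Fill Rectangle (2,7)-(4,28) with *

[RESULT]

+ ##       #                           
   ..........                          
       **********************          
       **********************          
      #**********************          
     #  ###    ##                      
      ##  ##     ###                   
        ##  ##      ###                
         ##   ##       ##              
         # #    ##+++++++###           
         #  ##    ##       +##++++++   
        #     #     ##                 
        #      ##     ##               
                 #                     
                                       
                                       


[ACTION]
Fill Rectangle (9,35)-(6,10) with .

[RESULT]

+ ##       #                           
   ..........                          
       **********************          
       **********************          
      #**********************          
     #  ###    ##                      
      ##  ..........................   
        ##..........................   
         #..........................   
         #..........................   
         #  ##    ##       +##++++++   
        #     #     ##                 
        #      ##     ##               
                 #                     
                                       
                                       


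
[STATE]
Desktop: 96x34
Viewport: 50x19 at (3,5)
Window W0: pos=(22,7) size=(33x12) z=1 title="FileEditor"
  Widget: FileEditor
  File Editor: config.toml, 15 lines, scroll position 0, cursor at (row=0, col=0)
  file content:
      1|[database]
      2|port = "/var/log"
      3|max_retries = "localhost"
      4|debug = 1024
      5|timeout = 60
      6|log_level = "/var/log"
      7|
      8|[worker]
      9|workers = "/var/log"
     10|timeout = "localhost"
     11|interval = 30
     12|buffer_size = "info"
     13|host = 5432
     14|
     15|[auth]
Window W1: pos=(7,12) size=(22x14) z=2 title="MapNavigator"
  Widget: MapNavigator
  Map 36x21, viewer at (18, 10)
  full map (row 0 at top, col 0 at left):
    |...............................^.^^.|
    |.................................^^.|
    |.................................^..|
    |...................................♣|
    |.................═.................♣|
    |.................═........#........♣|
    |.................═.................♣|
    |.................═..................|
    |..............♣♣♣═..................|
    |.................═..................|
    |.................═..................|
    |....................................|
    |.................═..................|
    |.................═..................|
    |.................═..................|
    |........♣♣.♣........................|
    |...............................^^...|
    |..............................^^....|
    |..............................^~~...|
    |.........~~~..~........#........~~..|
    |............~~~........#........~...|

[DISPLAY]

                                                  
                                                  
                   ┏━━━━━━━━━━━━━━━━━━━━━━━━━━━━━━
                   ┃ FileEditor                   
                   ┠──────────────────────────────
                   ┃█database]                    
                   ┃port = "/var/log"             
    ┏━━━━━━━━━━━━━━━━━━━━┓tries = "localhost"     
    ┃ MapNavigator       ┃= 1024                  
    ┠────────────────────┨t = 60                  
    ┃.........═........#.┃vel = "/var/log"        
    ┃.........═..........┃                        
    ┃.........═..........┃r]                      
    ┃......♣♣♣═..........┃━━━━━━━━━━━━━━━━━━━━━━━━
    ┃.........═..........┃                        
    ┃.........═@.........┃                        
    ┃....................┃                        
    ┃.........═..........┃                        
    ┃.........═..........┃                        


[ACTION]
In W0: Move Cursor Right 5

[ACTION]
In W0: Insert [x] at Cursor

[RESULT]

                                                  
                                                  
                   ┏━━━━━━━━━━━━━━━━━━━━━━━━━━━━━━
                   ┃ FileEditor                   
                   ┠──────────────────────────────
                   ┃[datax█ase]                   
                   ┃port = "/var/log"             
    ┏━━━━━━━━━━━━━━━━━━━━┓tries = "localhost"     
    ┃ MapNavigator       ┃= 1024                  
    ┠────────────────────┨t = 60                  
    ┃.........═........#.┃vel = "/var/log"        
    ┃.........═..........┃                        
    ┃.........═..........┃r]                      
    ┃......♣♣♣═..........┃━━━━━━━━━━━━━━━━━━━━━━━━
    ┃.........═..........┃                        
    ┃.........═@.........┃                        
    ┃....................┃                        
    ┃.........═..........┃                        
    ┃.........═..........┃                        


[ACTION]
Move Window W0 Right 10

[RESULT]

                                                  
                                                  
                             ┏━━━━━━━━━━━━━━━━━━━━
                             ┃ FileEditor         
                             ┠────────────────────
                             ┃[datax█ase]         
                             ┃port = "/var/log"   
    ┏━━━━━━━━━━━━━━━━━━━━┓   ┃max_retries = "local
    ┃ MapNavigator       ┃   ┃debug = 1024        
    ┠────────────────────┨   ┃timeout = 60        
    ┃.........═........#.┃   ┃log_level = "/var/lo
    ┃.........═..........┃   ┃                    
    ┃.........═..........┃   ┃[worker]            
    ┃......♣♣♣═..........┃   ┗━━━━━━━━━━━━━━━━━━━━
    ┃.........═..........┃                        
    ┃.........═@.........┃                        
    ┃....................┃                        
    ┃.........═..........┃                        
    ┃.........═..........┃                        


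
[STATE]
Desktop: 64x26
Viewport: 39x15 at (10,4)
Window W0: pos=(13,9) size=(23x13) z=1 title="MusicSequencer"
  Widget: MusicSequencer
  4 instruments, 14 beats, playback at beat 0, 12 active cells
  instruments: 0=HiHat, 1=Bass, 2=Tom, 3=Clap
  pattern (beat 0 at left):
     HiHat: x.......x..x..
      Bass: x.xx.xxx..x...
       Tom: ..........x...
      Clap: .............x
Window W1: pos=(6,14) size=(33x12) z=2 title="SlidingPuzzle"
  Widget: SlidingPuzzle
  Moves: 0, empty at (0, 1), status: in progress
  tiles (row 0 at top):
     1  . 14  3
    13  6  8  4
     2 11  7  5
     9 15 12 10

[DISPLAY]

                                       
                                       
                                       
                                       
                                       
   ┏━━━━━━━━━━━━━━━━━━━━━┓             
   ┃ MusicSequencer      ┃             
   ┠─────────────────────┨             
   ┃      ▼1234567890123 ┃             
   ┃ HiHat█·······█··█·· ┃             
━━━━━━━━━━━━━━━━━━━━━━━━━━━━┓          
idingPuzzle                 ┃          
────────────────────────────┨          
──┬────┬────┬────┐          ┃          
1 │    │ 14 │  3 │          ┃          


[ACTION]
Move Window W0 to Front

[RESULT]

                                       
                                       
                                       
                                       
                                       
   ┏━━━━━━━━━━━━━━━━━━━━━┓             
   ┃ MusicSequencer      ┃             
   ┠─────────────────────┨             
   ┃      ▼1234567890123 ┃             
   ┃ HiHat█·······█··█·· ┃             
━━━┃  Bass█·██·███··█··· ┃━━┓          
idi┃   Tom··········█··· ┃  ┃          
───┃  Clap·············█ ┃──┨          
──┬┃                     ┃  ┃          
1 │┃                     ┃  ┃          


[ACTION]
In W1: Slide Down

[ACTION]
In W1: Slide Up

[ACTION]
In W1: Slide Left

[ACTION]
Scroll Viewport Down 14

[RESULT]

   ┠─────────────────────┨             
   ┃      ▼1234567890123 ┃             
   ┃ HiHat█·······█··█·· ┃             
━━━┃  Bass█·██·███··█··· ┃━━┓          
idi┃   Tom··········█··· ┃  ┃          
───┃  Clap·············█ ┃──┨          
──┬┃                     ┃  ┃          
1 │┃                     ┃  ┃          
──┼┃                     ┃  ┃          
3 │┃                     ┃  ┃          
──┼┗━━━━━━━━━━━━━━━━━━━━━┛  ┃          
2 │ 11 │  7 │  5 │          ┃          
──┼────┼────┼────┤          ┃          
9 │ 15 │ 12 │ 10 │          ┃          
━━━━━━━━━━━━━━━━━━━━━━━━━━━━┛          


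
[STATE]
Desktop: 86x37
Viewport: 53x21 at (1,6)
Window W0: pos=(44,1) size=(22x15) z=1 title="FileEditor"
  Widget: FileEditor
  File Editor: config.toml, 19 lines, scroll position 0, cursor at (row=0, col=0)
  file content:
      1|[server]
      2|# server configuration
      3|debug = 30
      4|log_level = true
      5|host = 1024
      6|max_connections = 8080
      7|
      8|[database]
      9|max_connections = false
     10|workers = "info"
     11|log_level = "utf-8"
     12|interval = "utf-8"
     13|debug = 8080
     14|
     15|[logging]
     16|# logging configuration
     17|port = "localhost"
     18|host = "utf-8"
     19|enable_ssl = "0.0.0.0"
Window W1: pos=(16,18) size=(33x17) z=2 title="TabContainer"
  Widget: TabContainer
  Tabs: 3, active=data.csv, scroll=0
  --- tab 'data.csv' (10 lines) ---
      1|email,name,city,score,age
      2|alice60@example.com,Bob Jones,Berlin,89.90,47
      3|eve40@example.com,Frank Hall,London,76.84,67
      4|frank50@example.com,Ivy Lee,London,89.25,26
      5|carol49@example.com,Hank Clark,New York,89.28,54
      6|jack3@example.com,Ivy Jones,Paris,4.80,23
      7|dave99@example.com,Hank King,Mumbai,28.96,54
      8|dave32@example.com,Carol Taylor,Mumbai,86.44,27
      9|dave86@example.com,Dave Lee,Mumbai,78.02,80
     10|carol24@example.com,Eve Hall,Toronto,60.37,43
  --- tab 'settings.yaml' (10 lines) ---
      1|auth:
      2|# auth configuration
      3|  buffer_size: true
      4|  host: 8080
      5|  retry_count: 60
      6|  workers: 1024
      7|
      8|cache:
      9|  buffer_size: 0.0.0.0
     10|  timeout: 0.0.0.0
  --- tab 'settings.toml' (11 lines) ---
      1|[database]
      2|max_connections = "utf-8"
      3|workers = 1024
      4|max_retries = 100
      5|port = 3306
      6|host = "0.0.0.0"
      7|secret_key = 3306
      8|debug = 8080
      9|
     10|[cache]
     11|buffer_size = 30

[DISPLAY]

                                           ┃debug = 3
                                           ┃log_level
                                           ┃host = 10
                                           ┃max_conne
                                           ┃         
                                           ┃[database
                                           ┃max_conne
                                           ┃workers =
                                           ┃log_level
                                           ┗━━━━━━━━━
                                                     
                                                     
               ┏━━━━━━━━━━━━━━━━━━━━━━━━━━━━━━━┓     
               ┃ TabContainer                  ┃     
               ┠───────────────────────────────┨     
               ┃[data.csv]│ settings.yaml │ set┃     
               ┃───────────────────────────────┃     
               ┃email,name,city,score,age      ┃     
               ┃alice60@example.com,Bob Jones,B┃     
               ┃eve40@example.com,Frank Hall,Lo┃     
               ┃frank50@example.com,Ivy Lee,Lon┃     


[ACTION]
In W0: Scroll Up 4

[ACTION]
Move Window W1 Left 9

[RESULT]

                                           ┃debug = 3
                                           ┃log_level
                                           ┃host = 10
                                           ┃max_conne
                                           ┃         
                                           ┃[database
                                           ┃max_conne
                                           ┃workers =
                                           ┃log_level
                                           ┗━━━━━━━━━
                                                     
                                                     
      ┏━━━━━━━━━━━━━━━━━━━━━━━━━━━━━━━┓              
      ┃ TabContainer                  ┃              
      ┠───────────────────────────────┨              
      ┃[data.csv]│ settings.yaml │ set┃              
      ┃───────────────────────────────┃              
      ┃email,name,city,score,age      ┃              
      ┃alice60@example.com,Bob Jones,B┃              
      ┃eve40@example.com,Frank Hall,Lo┃              
      ┃frank50@example.com,Ivy Lee,Lon┃              


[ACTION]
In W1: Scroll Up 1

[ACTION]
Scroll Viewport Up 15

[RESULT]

                                                     
                                           ┏━━━━━━━━━
                                           ┃ FileEdit
                                           ┠─────────
                                           ┃█server] 
                                           ┃# server 
                                           ┃debug = 3
                                           ┃log_level
                                           ┃host = 10
                                           ┃max_conne
                                           ┃         
                                           ┃[database
                                           ┃max_conne
                                           ┃workers =
                                           ┃log_level
                                           ┗━━━━━━━━━
                                                     
                                                     
      ┏━━━━━━━━━━━━━━━━━━━━━━━━━━━━━━━┓              
      ┃ TabContainer                  ┃              
      ┠───────────────────────────────┨              


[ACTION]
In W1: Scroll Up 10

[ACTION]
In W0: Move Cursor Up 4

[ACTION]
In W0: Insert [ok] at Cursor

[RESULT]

                                                     
                                           ┏━━━━━━━━━
                                           ┃ FileEdit
                                           ┠─────────
                                           ┃ok█server
                                           ┃# server 
                                           ┃debug = 3
                                           ┃log_level
                                           ┃host = 10
                                           ┃max_conne
                                           ┃         
                                           ┃[database
                                           ┃max_conne
                                           ┃workers =
                                           ┃log_level
                                           ┗━━━━━━━━━
                                                     
                                                     
      ┏━━━━━━━━━━━━━━━━━━━━━━━━━━━━━━━┓              
      ┃ TabContainer                  ┃              
      ┠───────────────────────────────┨              


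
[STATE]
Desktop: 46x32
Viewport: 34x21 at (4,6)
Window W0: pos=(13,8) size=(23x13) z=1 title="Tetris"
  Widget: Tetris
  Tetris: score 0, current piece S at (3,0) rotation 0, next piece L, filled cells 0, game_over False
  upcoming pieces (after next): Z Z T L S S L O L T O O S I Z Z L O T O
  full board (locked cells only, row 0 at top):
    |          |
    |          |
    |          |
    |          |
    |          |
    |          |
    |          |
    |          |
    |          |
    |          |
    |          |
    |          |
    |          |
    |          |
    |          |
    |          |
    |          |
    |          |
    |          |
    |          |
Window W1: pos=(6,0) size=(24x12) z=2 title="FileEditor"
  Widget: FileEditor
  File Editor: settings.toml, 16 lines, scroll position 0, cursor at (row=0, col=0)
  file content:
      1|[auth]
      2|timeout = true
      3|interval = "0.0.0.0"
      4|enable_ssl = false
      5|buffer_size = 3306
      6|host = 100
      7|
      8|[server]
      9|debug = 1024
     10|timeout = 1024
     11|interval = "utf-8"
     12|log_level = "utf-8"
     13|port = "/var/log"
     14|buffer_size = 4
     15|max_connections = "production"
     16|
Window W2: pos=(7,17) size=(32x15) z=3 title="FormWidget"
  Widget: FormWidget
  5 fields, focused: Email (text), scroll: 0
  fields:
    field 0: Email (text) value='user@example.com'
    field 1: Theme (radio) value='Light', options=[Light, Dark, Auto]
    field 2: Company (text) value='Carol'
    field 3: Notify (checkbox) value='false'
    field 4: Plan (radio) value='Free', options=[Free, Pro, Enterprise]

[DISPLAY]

  ┃enable_ssl = false   ░┃        
  ┃buffer_size = 3306   ░┃        
  ┃host = 100           ░┃━━━━━┓  
  ┃                     ░┃     ┃  
  ┃[server]             ▼┃─────┨  
  ┗━━━━━━━━━━━━━━━━━━━━━━┛     ┃  
         ┃          │  ▒       ┃  
         ┃          │▒▒▒       ┃  
         ┃          │          ┃  
         ┃          │          ┃  
         ┃          │          ┃  
   ┏━━━━━━━━━━━━━━━━━━━━━━━━━━━━━━
   ┃ FormWidget                   
   ┠──────────────────────────────
   ┃> Email:      [user@example.c]
   ┃  Theme:      (●) Light  ( ) D
   ┃  Company:    [Carol         ]
   ┃  Notify:     [ ]             
   ┃  Plan:       (●) Free  ( ) Pr
   ┃                              
   ┃                              


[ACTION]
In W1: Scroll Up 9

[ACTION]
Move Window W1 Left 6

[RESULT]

ble_ssl = false   ░┃              
fer_size = 3306   ░┃              
t = 100           ░┃━━━━━━━━━━━┓  
                  ░┃           ┃  
rver]             ▼┃───────────┨  
━━━━━━━━━━━━━━━━━━━┛│Next:     ┃  
         ┃          │  ▒       ┃  
         ┃          │▒▒▒       ┃  
         ┃          │          ┃  
         ┃          │          ┃  
         ┃          │          ┃  
   ┏━━━━━━━━━━━━━━━━━━━━━━━━━━━━━━
   ┃ FormWidget                   
   ┠──────────────────────────────
   ┃> Email:      [user@example.c]
   ┃  Theme:      (●) Light  ( ) D
   ┃  Company:    [Carol         ]
   ┃  Notify:     [ ]             
   ┃  Plan:       (●) Free  ( ) Pr
   ┃                              
   ┃                              


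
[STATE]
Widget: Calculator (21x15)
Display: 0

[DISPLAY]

                    0
┌───┬───┬───┬───┐    
│ 7 │ 8 │ 9 │ ÷ │    
├───┼───┼───┼───┤    
│ 4 │ 5 │ 6 │ × │    
├───┼───┼───┼───┤    
│ 1 │ 2 │ 3 │ - │    
├───┼───┼───┼───┤    
│ 0 │ . │ = │ + │    
├───┼───┼───┼───┤    
│ C │ MC│ MR│ M+│    
└───┴───┴───┴───┘    
                     
                     
                     


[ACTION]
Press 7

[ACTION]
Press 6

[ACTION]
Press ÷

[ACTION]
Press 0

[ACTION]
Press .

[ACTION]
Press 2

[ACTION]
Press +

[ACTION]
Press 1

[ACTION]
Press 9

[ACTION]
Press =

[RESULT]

                  399
┌───┬───┬───┬───┐    
│ 7 │ 8 │ 9 │ ÷ │    
├───┼───┼───┼───┤    
│ 4 │ 5 │ 6 │ × │    
├───┼───┼───┼───┤    
│ 1 │ 2 │ 3 │ - │    
├───┼───┼───┼───┤    
│ 0 │ . │ = │ + │    
├───┼───┼───┼───┤    
│ C │ MC│ MR│ M+│    
└───┴───┴───┴───┘    
                     
                     
                     
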